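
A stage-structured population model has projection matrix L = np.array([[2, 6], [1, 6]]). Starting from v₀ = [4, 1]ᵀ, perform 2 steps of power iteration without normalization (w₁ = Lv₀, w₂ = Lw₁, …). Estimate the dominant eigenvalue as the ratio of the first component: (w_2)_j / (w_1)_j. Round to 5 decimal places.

6.28571

w1 = Lv₀ = (2·4 + 6·1; 1·4 + 6·1) = (14, 10)
w2 = Lw1 = (2·14 + 6·10; 1·14 + 6·10) = (88, 74)
Ratio at component: 88 / 14 = 6.28571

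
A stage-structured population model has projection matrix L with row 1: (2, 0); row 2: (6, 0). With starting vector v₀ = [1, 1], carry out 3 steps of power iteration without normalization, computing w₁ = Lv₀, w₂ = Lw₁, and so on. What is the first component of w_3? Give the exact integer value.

w1 = Lv₀ = (2·1 + 0·1; 6·1 + 0·1) = (2, 6)
w2 = Lw1 = (2·2 + 0·6; 6·2 + 0·6) = (4, 12)
w3 = Lw2 = (8, 24)
The requested component of w3 is 8.

8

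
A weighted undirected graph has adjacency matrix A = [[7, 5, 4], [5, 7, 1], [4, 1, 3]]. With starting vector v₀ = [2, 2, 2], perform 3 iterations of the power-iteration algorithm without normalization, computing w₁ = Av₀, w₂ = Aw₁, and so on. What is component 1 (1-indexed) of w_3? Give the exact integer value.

w1 = Av₀ = (7·2 + 5·2 + 4·2; 5·2 + 7·2 + 1·2; 4·2 + 1·2 + 3·2) = (32, 26, 16)
w2 = Aw1 = (7·32 + 5·26 + 4·16; 5·32 + 7·26 + 1·16; 4·32 + 1·26 + 3·16) = (418, 358, 202)
w3 = Aw2 = (5524, 4798, 2636)
The requested component of w3 is 5524.

5524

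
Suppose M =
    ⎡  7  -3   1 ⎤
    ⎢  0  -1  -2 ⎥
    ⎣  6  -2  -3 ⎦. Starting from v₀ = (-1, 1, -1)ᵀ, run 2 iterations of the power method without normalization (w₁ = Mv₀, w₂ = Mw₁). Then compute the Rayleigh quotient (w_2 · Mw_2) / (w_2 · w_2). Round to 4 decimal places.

w1 = Mv₀ = (7·(-1) + (-3)·1 + 1·(-1); 0·(-1) + (-1)·1 + (-2)·(-1); 6·(-1) + (-2)·1 + (-3)·(-1)) = (-11, 1, -5)
w2 = Mw1 = (7·(-11) + (-3)·1 + 1·(-5); 0·(-11) + (-1)·1 + (-2)·(-5); 6·(-11) + (-2)·1 + (-3)·(-5)) = (-85, 9, -53)
Mw2 = (-675, 97, -369)
w2·Mw2 = (-85)·(-675) + 9·97 + (-53)·(-369) = 77805; w2·w2 = (-85)·(-85) + 9·9 + (-53)·(-53) = 10115
λ ≈ 77805/10115 = 7.6920

λ ≈ 7.6920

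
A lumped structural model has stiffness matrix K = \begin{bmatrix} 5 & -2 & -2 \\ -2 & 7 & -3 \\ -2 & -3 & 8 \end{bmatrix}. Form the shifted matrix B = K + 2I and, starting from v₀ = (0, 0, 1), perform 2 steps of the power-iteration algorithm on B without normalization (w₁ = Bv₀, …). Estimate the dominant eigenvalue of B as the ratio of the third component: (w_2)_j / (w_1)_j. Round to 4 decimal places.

B = K + 2I has rows (7, -2, -2); (-2, 9, -3); (-2, -3, 10)
w1 = Bv₀ = (7·0 + (-2)·0 + (-2)·1; (-2)·0 + 9·0 + (-3)·1; (-2)·0 + (-3)·0 + 10·1) = (-2, -3, 10)
w2 = Bw1 = (7·(-2) + (-2)·(-3) + (-2)·10; (-2)·(-2) + 9·(-3) + (-3)·10; (-2)·(-2) + (-3)·(-3) + 10·10) = (-28, -53, 113)
Ratio: 113/10 = 11.3000

11.3000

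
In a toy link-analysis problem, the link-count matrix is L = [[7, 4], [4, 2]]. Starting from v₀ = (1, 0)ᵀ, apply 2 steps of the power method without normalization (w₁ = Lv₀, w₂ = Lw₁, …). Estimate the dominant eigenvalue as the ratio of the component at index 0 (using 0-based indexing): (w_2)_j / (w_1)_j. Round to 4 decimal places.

9.2857

w1 = Lv₀ = (7, 4)
w2 = Lw1 = (65, 36)
Ratio at component: 65 / 7 = 9.2857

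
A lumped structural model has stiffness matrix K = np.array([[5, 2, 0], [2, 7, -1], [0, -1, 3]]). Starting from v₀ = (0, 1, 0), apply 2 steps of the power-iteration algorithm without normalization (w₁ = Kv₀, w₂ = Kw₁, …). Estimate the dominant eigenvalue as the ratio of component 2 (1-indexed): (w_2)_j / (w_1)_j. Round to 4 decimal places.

7.7143

w1 = Kv₀ = (2, 7, -1)
w2 = Kw1 = (24, 54, -10)
Ratio at component: 54 / 7 = 7.7143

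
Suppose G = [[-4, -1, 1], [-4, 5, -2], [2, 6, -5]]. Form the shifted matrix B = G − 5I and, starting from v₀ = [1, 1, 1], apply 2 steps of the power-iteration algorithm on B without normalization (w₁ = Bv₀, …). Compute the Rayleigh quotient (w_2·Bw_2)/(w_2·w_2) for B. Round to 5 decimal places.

μ ≈ -10.79000

B = G − 5I has rows (-9, -1, 1); (-4, 0, -2); (2, 6, -10)
w1 = Bv₀ = (-9, -6, -2)
w2 = Bw1 = (85, 40, -34)
Bw2 = (-839, -272, 750)
w2·Bw2 = -107695; w2·w2 = 9981; μ ≈ -107695/9981 = -10.79000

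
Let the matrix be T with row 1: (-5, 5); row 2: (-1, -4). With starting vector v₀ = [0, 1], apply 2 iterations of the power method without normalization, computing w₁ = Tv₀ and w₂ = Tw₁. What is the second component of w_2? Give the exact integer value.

11

w1 = Tv₀ = (5, -4)
w2 = Tw1 = (-45, 11)
The requested component of w2 is 11.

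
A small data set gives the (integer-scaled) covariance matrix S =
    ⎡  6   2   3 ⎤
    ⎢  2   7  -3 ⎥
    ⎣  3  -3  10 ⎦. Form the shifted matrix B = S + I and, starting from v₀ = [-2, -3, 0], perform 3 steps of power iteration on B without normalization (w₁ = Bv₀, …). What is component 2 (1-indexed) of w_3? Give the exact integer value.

-2729

B = S + I has rows (7, 2, 3); (2, 8, -3); (3, -3, 11)
w1 = Bv₀ = (-20, -28, 3)
w2 = Bw1 = (-187, -273, 57)
w3 = Bw2 = (-1684, -2729, 885)
Requested component of w3: -2729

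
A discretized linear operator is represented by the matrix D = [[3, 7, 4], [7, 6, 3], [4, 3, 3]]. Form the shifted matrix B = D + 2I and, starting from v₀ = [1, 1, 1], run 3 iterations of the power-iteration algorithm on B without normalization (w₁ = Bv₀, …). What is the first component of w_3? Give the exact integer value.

B = D + 2I has rows (5, 7, 4); (7, 8, 3); (4, 3, 5)
w1 = Bv₀ = (16, 18, 12)
w2 = Bw1 = (254, 292, 178)
w3 = Bw2 = (4026, 4648, 2782)
Requested component of w3: 4026

4026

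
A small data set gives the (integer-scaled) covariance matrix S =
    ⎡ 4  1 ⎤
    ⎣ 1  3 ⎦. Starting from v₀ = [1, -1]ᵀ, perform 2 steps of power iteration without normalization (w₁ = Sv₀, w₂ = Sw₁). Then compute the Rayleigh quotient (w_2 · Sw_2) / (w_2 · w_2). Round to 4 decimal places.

3.3670

w1 = Sv₀ = (4·1 + 1·(-1); 1·1 + 3·(-1)) = (3, -2)
w2 = Sw1 = (4·3 + 1·(-2); 1·3 + 3·(-2)) = (10, -3)
Sw2 = (37, 1)
w2·Sw2 = 10·37 + (-3)·1 = 367; w2·w2 = 10·10 + (-3)·(-3) = 109
λ ≈ 367/109 = 3.3670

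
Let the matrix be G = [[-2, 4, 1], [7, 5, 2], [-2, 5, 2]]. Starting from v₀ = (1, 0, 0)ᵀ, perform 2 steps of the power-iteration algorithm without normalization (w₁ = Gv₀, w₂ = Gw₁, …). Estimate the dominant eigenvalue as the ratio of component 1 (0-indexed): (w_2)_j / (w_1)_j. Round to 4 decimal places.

w1 = Gv₀ = ((-2)·1 + 4·0 + 1·0; 7·1 + 5·0 + 2·0; (-2)·1 + 5·0 + 2·0) = (-2, 7, -2)
w2 = Gw1 = ((-2)·(-2) + 4·7 + 1·(-2); 7·(-2) + 5·7 + 2·(-2); (-2)·(-2) + 5·7 + 2·(-2)) = (30, 17, 35)
Ratio at component: 17 / 7 = 2.4286

λ ≈ 2.4286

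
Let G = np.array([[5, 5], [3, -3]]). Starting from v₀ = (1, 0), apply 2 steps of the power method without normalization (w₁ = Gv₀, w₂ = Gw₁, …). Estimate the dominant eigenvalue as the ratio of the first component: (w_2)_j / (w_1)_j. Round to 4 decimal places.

w1 = Gv₀ = (5·1 + 5·0; 3·1 + (-3)·0) = (5, 3)
w2 = Gw1 = (5·5 + 5·3; 3·5 + (-3)·3) = (40, 6)
Ratio at component: 40 / 5 = 8.0000

λ ≈ 8.0000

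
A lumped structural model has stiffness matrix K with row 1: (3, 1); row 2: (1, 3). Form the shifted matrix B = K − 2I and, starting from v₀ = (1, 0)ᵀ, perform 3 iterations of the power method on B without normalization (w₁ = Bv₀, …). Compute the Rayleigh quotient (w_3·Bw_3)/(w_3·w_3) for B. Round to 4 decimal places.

B = K − 2I has rows (1, 1); (1, 1)
w1 = Bv₀ = (1·1 + 1·0; 1·1 + 1·0) = (1, 1)
w2 = Bw1 = (1·1 + 1·1; 1·1 + 1·1) = (2, 2)
w3 = Bw2 = (4, 4)
Bw3 = (8, 8)
w3·Bw3 = 64; w3·w3 = 32; μ ≈ 64/32 = 2.0000

2.0000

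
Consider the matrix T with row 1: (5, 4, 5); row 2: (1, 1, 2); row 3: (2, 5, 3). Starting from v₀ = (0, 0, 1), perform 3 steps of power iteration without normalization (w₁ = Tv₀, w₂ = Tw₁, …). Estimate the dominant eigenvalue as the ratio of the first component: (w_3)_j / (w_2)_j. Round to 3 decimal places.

w1 = Tv₀ = (5·0 + 4·0 + 5·1; 1·0 + 1·0 + 2·1; 2·0 + 5·0 + 3·1) = (5, 2, 3)
w2 = Tw1 = (5·5 + 4·2 + 5·3; 1·5 + 1·2 + 2·3; 2·5 + 5·2 + 3·3) = (48, 13, 29)
w3 = Tw2 = (437, 119, 248)
Ratio at component: 437 / 48 = 9.104

λ ≈ 9.104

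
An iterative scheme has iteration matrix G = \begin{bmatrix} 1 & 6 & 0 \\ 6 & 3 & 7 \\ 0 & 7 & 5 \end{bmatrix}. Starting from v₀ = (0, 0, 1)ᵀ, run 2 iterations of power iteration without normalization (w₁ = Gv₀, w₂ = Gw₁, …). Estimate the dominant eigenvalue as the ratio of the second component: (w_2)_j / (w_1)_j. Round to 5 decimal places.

8.00000

w1 = Gv₀ = (0, 7, 5)
w2 = Gw1 = (42, 56, 74)
Ratio at component: 56 / 7 = 8.00000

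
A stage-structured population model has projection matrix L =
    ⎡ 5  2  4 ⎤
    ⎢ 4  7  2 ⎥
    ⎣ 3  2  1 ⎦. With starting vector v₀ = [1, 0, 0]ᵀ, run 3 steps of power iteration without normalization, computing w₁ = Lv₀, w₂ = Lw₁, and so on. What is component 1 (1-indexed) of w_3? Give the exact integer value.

w1 = Lv₀ = (5, 4, 3)
w2 = Lw1 = (45, 54, 26)
w3 = Lw2 = (437, 610, 269)
The requested component of w3 is 437.

437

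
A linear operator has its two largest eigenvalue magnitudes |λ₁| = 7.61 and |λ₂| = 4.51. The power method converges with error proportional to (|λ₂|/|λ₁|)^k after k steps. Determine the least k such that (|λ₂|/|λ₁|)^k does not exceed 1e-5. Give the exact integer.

|λ₂/λ₁| = 4.51/7.61 = 0.59264
Need k ≥ ln(1e-5) / ln(0.59264) = -11.5129 / -0.5232 ≈ 22.006
Smallest integer k satisfying the bound: 23

23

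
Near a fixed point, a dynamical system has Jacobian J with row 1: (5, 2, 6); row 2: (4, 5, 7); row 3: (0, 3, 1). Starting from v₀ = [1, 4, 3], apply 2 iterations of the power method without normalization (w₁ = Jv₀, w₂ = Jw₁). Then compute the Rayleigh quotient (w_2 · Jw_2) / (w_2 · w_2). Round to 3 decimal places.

λ ≈ 10.296

w1 = Jv₀ = (31, 45, 15)
w2 = Jw1 = (335, 454, 150)
Jw2 = (3483, 4660, 1512)
w2·Jw2 = 335·3483 + 454·4660 + 150·1512 = 3509245; w2·w2 = 335·335 + 454·454 + 150·150 = 340841
λ ≈ 3509245/340841 = 10.296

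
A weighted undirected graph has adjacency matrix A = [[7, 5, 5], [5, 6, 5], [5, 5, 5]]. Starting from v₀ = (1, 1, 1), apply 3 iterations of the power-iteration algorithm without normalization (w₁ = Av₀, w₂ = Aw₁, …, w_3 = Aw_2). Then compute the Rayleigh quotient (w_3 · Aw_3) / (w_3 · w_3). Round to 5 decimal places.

w1 = Av₀ = (7·1 + 5·1 + 5·1; 5·1 + 6·1 + 5·1; 5·1 + 5·1 + 5·1) = (17, 16, 15)
w2 = Aw1 = (7·17 + 5·16 + 5·15; 5·17 + 6·16 + 5·15; 5·17 + 5·16 + 5·15) = (274, 256, 240)
w3 = Aw2 = (4398, 4106, 3850)
Aw3 = (70566, 65876, 61770)
w3·Aw3 = 4398·70566 + 4106·65876 + 3850·61770 = 818650624; w3·w3 = 4398·4398 + 4106·4106 + 3850·3850 = 51024140
λ ≈ 818650624/51024140 = 16.04438

λ ≈ 16.04438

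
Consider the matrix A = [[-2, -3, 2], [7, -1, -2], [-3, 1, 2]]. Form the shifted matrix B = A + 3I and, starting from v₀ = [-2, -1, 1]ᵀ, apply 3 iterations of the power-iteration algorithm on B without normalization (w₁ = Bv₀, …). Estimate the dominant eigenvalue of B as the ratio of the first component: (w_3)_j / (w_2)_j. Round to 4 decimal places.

2.9610

B = A + 3I has rows (1, -3, 2); (7, 2, -2); (-3, 1, 5)
w1 = Bv₀ = (1·(-2) + (-3)·(-1) + 2·1; 7·(-2) + 2·(-1) + (-2)·1; (-3)·(-2) + 1·(-1) + 5·1) = (3, -18, 10)
w2 = Bw1 = (1·3 + (-3)·(-18) + 2·10; 7·3 + 2·(-18) + (-2)·10; (-3)·3 + 1·(-18) + 5·10) = (77, -35, 23)
w3 = Bw2 = (228, 423, -151)
Ratio: 228/77 = 2.9610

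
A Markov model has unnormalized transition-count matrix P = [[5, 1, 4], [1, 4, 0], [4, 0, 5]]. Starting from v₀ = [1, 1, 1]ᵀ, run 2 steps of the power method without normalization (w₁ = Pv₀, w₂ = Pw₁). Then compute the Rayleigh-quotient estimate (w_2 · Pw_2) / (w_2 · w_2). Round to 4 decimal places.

9.0497

w1 = Pv₀ = (10, 5, 9)
w2 = Pw1 = (91, 30, 85)
Pw2 = (825, 211, 789)
w2·Pw2 = 91·825 + 30·211 + 85·789 = 148470; w2·w2 = 91·91 + 30·30 + 85·85 = 16406
λ ≈ 148470/16406 = 9.0497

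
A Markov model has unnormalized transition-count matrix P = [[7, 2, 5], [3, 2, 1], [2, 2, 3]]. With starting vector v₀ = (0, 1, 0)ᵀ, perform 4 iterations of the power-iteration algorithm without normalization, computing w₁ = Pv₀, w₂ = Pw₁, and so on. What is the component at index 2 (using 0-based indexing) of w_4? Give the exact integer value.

w1 = Pv₀ = (2, 2, 2)
w2 = Pw1 = (28, 12, 14)
w3 = Pw2 = (290, 122, 122)
w4 = Pw3 = (2884, 1236, 1190)
The requested component of w4 is 1190.

1190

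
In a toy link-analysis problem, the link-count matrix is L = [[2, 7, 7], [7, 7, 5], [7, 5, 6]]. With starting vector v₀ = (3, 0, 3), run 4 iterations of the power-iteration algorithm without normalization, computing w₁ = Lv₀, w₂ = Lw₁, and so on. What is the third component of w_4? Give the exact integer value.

w1 = Lv₀ = (2·3 + 7·0 + 7·3; 7·3 + 7·0 + 5·3; 7·3 + 5·0 + 6·3) = (27, 36, 39)
w2 = Lw1 = (2·27 + 7·36 + 7·39; 7·27 + 7·36 + 5·39; 7·27 + 5·36 + 6·39) = (579, 636, 603)
w3 = Lw2 = (9831, 11520, 10851)
w4 = Lw3 = (176259, 203712, 191523)
The requested component of w4 is 191523.

191523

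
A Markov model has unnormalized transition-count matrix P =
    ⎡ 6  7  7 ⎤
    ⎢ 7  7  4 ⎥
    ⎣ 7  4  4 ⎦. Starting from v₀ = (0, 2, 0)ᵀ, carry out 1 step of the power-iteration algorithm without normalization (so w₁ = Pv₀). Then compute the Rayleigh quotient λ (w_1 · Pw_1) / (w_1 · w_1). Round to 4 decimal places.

w1 = Pv₀ = (14, 14, 8)
Pw1 = (238, 228, 186)
w1·Pw1 = 14·238 + 14·228 + 8·186 = 8012; w1·w1 = 14·14 + 14·14 + 8·8 = 456
λ ≈ 8012/456 = 17.5702

λ ≈ 17.5702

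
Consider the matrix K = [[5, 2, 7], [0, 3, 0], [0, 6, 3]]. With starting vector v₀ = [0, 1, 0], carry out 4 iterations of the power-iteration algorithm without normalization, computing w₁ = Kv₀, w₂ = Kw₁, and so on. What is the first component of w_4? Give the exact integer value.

w1 = Kv₀ = (5·0 + 2·1 + 7·0; 0·0 + 3·1 + 0·0; 0·0 + 6·1 + 3·0) = (2, 3, 6)
w2 = Kw1 = (5·2 + 2·3 + 7·6; 0·2 + 3·3 + 0·6; 0·2 + 6·3 + 3·6) = (58, 9, 36)
w3 = Kw2 = (560, 27, 162)
w4 = Kw3 = (3988, 81, 648)
The requested component of w4 is 3988.

3988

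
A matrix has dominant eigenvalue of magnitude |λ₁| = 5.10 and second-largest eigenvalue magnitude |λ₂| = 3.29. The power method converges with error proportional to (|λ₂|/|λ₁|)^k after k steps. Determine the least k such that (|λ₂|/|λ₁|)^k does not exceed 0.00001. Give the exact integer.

|λ₂/λ₁| = 3.29/5.10 = 0.64510
Need k ≥ ln(0.00001) / ln(0.64510) = -11.5129 / -0.4384 ≈ 26.264
Smallest integer k satisfying the bound: 27

27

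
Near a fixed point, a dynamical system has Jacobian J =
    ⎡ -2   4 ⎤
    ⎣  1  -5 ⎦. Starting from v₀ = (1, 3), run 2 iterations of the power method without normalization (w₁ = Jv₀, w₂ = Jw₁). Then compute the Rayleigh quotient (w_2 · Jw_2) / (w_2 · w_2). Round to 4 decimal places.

-6.0736

w1 = Jv₀ = (10, -14)
w2 = Jw1 = (-76, 80)
Jw2 = (472, -476)
w2·Jw2 = (-76)·472 + 80·(-476) = -73952; w2·w2 = (-76)·(-76) + 80·80 = 12176
λ ≈ -73952/12176 = -6.0736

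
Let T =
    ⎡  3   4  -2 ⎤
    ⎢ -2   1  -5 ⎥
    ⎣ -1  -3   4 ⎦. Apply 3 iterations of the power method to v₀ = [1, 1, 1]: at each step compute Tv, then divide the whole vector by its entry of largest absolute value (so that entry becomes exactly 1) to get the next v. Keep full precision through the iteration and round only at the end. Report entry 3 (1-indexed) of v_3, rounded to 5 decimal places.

Tv0 = (5.000000, -6.000000, 0.000000); divide by -6.000000 → v1 = (-0.833333, 1.000000, 0.000000)
Tv1 = (1.500000, 2.666667, -2.166667); divide by 2.666667 → v2 = (0.562500, 1.000000, -0.812500)
Tv2 = (7.312500, 3.937500, -6.812500); divide by 7.312500 → v3 = (1.000000, 0.538462, -0.931624)
Requested entry of v3: 109/-117 = -0.93162

-0.93162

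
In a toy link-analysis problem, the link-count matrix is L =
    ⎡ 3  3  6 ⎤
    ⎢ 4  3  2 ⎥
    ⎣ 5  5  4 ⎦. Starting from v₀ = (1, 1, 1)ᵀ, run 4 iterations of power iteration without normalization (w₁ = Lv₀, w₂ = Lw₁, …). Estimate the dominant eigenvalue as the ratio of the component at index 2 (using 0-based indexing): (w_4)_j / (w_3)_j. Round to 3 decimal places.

λ ≈ 11.748

w1 = Lv₀ = (3·1 + 3·1 + 6·1; 4·1 + 3·1 + 2·1; 5·1 + 5·1 + 4·1) = (12, 9, 14)
w2 = Lw1 = (3·12 + 3·9 + 6·14; 4·12 + 3·9 + 2·14; 5·12 + 5·9 + 4·14) = (147, 103, 161)
w3 = Lw2 = (1716, 1219, 1894)
w4 = Lw3 = (20169, 14309, 22251)
Ratio at component: 22251 / 1894 = 11.748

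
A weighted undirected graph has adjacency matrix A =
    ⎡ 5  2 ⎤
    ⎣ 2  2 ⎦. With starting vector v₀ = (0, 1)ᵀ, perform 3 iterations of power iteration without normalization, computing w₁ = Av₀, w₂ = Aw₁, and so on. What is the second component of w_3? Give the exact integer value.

w1 = Av₀ = (5·0 + 2·1; 2·0 + 2·1) = (2, 2)
w2 = Aw1 = (5·2 + 2·2; 2·2 + 2·2) = (14, 8)
w3 = Aw2 = (86, 44)
The requested component of w3 is 44.

44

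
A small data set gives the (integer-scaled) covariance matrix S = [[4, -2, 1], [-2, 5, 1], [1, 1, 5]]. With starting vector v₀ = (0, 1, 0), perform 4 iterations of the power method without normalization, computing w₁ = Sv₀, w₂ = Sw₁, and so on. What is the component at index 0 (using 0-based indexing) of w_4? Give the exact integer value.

-811

w1 = Sv₀ = (4·0 + (-2)·1 + 1·0; (-2)·0 + 5·1 + 1·0; 1·0 + 1·1 + 5·0) = (-2, 5, 1)
w2 = Sw1 = (4·(-2) + (-2)·5 + 1·1; (-2)·(-2) + 5·5 + 1·1; 1·(-2) + 1·5 + 5·1) = (-17, 30, 8)
w3 = Sw2 = (-120, 192, 53)
w4 = Sw3 = (-811, 1253, 337)
The requested component of w4 is -811.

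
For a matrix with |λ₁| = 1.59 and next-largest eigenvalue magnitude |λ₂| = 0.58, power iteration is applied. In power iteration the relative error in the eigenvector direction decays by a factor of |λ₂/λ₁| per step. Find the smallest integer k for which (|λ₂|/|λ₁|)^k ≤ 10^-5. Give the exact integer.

|λ₂/λ₁| = 0.58/1.59 = 0.36478
Need k ≥ ln(10^-5) / ln(0.36478) = -11.5129 / -1.0085 ≈ 11.416
Smallest integer k satisfying the bound: 12

12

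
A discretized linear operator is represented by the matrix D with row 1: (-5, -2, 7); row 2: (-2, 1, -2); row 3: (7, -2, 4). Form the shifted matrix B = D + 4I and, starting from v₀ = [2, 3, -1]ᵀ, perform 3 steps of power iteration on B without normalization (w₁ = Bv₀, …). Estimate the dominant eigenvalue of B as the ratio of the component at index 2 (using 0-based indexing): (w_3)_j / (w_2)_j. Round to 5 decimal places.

B = D + 4I has rows (-1, -2, 7); (-2, 5, -2); (7, -2, 8)
w1 = Bv₀ = ((-1)·2 + (-2)·3 + 7·(-1); (-2)·2 + 5·3 + (-2)·(-1); 7·2 + (-2)·3 + 8·(-1)) = (-15, 13, 0)
w2 = Bw1 = ((-1)·(-15) + (-2)·13 + 7·0; (-2)·(-15) + 5·13 + (-2)·0; 7·(-15) + (-2)·13 + 8·0) = (-11, 95, -131)
w3 = Bw2 = (-1096, 759, -1315)
Ratio: -1315/-131 = 10.03817

μ ≈ 10.03817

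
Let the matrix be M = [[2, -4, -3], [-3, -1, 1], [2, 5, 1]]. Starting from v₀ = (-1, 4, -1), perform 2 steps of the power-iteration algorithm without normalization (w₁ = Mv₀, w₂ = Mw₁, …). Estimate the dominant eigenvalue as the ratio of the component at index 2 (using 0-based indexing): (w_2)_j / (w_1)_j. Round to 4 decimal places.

w1 = Mv₀ = (2·(-1) + (-4)·4 + (-3)·(-1); (-3)·(-1) + (-1)·4 + 1·(-1); 2·(-1) + 5·4 + 1·(-1)) = (-15, -2, 17)
w2 = Mw1 = (2·(-15) + (-4)·(-2) + (-3)·17; (-3)·(-15) + (-1)·(-2) + 1·17; 2·(-15) + 5·(-2) + 1·17) = (-73, 64, -23)
Ratio at component: -23 / 17 = -1.3529

λ ≈ -1.3529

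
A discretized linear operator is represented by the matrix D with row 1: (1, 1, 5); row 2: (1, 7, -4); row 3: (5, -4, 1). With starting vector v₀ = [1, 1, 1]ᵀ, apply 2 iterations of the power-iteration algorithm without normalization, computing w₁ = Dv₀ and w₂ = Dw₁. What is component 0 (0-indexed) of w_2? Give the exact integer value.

w1 = Dv₀ = (1·1 + 1·1 + 5·1; 1·1 + 7·1 + (-4)·1; 5·1 + (-4)·1 + 1·1) = (7, 4, 2)
w2 = Dw1 = (1·7 + 1·4 + 5·2; 1·7 + 7·4 + (-4)·2; 5·7 + (-4)·4 + 1·2) = (21, 27, 21)
The requested component of w2 is 21.

21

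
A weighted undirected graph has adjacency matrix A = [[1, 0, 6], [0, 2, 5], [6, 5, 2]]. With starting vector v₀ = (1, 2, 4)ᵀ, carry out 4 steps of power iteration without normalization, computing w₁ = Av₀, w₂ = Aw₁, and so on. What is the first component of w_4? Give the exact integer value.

17017

w1 = Av₀ = (25, 24, 24)
w2 = Aw1 = (169, 168, 318)
w3 = Aw2 = (2077, 1926, 2490)
w4 = Aw3 = (17017, 16302, 27072)
The requested component of w4 is 17017.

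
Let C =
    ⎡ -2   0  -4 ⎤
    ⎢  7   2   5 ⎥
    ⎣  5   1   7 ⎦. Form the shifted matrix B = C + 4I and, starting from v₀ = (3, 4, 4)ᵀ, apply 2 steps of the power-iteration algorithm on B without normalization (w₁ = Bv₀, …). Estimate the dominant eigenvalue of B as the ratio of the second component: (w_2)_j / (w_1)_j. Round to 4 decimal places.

9.7692

B = C + 4I has rows (2, 0, -4); (7, 6, 5); (5, 1, 11)
w1 = Bv₀ = (2·3 + 0·4 + (-4)·4; 7·3 + 6·4 + 5·4; 5·3 + 1·4 + 11·4) = (-10, 65, 63)
w2 = Bw1 = (2·(-10) + 0·65 + (-4)·63; 7·(-10) + 6·65 + 5·63; 5·(-10) + 1·65 + 11·63) = (-272, 635, 708)
Ratio: 635/65 = 9.7692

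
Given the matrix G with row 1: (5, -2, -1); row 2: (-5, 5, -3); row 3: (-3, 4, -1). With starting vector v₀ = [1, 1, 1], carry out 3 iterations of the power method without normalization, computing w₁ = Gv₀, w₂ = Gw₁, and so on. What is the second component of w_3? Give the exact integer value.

w1 = Gv₀ = (5·1 + (-2)·1 + (-1)·1; (-5)·1 + 5·1 + (-3)·1; (-3)·1 + 4·1 + (-1)·1) = (2, -3, 0)
w2 = Gw1 = (5·2 + (-2)·(-3) + (-1)·0; (-5)·2 + 5·(-3) + (-3)·0; (-3)·2 + 4·(-3) + (-1)·0) = (16, -25, -18)
w3 = Gw2 = (148, -151, -130)
The requested component of w3 is -151.

-151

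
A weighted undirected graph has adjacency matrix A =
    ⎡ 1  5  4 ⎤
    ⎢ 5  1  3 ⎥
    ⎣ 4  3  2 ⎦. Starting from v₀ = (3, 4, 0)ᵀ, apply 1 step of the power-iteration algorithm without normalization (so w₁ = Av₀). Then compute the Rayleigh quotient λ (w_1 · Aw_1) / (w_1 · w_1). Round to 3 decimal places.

w1 = Av₀ = (1·3 + 5·4 + 4·0; 5·3 + 1·4 + 3·0; 4·3 + 3·4 + 2·0) = (23, 19, 24)
Aw1 = (214, 206, 197)
w1·Aw1 = 23·214 + 19·206 + 24·197 = 13564; w1·w1 = 23·23 + 19·19 + 24·24 = 1466
λ ≈ 13564/1466 = 9.252

λ ≈ 9.252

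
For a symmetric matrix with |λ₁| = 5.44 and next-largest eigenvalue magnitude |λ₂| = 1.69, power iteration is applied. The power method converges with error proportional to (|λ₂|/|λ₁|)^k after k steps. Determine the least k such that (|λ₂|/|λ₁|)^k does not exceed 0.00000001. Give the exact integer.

|λ₂/λ₁| = 1.69/5.44 = 0.31066
Need k ≥ ln(0.00000001) / ln(0.31066) = -18.4207 / -1.1691 ≈ 15.757
Smallest integer k satisfying the bound: 16

16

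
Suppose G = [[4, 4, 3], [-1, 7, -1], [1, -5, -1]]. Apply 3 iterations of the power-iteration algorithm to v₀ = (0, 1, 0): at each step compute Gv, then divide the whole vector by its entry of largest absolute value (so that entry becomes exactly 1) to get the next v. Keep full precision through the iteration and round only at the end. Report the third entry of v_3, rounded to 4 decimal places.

Gv0 = (4.00000, 7.00000, -5.00000); divide by 7.00000 → v1 = (0.57143, 1.00000, -0.71429)
Gv1 = (4.14286, 7.14286, -3.71429); divide by 7.14286 → v2 = (0.58000, 1.00000, -0.52000)
Gv2 = (4.76000, 6.94000, -3.90000); divide by 6.94000 → v3 = (0.68588, 1.00000, -0.56196)
Requested entry of v3: -195/347 = -0.5620

-0.5620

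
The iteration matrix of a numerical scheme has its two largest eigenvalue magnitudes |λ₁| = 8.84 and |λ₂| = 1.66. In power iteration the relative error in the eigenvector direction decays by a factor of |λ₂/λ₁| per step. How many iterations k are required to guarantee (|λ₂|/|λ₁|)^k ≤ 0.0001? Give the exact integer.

|λ₂/λ₁| = 1.66/8.84 = 0.18778
Need k ≥ ln(0.0001) / ln(0.18778) = -9.2103 / -1.6725 ≈ 5.507
Smallest integer k satisfying the bound: 6

6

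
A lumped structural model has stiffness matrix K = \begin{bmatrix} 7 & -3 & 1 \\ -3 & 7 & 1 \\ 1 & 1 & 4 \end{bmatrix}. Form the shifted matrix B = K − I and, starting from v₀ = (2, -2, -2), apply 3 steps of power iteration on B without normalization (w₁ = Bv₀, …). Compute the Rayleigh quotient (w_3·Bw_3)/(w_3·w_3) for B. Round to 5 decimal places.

B = K − I has rows (6, -3, 1); (-3, 6, 1); (1, 1, 3)
w1 = Bv₀ = (6·2 + (-3)·(-2) + 1·(-2); (-3)·2 + 6·(-2) + 1·(-2); 1·2 + 1·(-2) + 3·(-2)) = (16, -20, -6)
w2 = Bw1 = (6·16 + (-3)·(-20) + 1·(-6); (-3)·16 + 6·(-20) + 1·(-6); 1·16 + 1·(-20) + 3·(-6)) = (150, -174, -22)
w3 = Bw2 = (1400, -1516, -90)
Bw3 = (12858, -13386, -386)
w3·Bw3 = 38329116; w3·w3 = 4266356; μ ≈ 38329116/4266356 = 8.98404

8.98404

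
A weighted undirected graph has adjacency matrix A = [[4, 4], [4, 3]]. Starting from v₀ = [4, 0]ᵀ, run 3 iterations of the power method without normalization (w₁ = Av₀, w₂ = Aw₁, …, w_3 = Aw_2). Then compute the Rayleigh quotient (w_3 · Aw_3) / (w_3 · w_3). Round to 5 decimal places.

w1 = Av₀ = (4·4 + 4·0; 4·4 + 3·0) = (16, 16)
w2 = Aw1 = (4·16 + 4·16; 4·16 + 3·16) = (128, 112)
w3 = Aw2 = (960, 848)
Aw3 = (7232, 6384)
w3·Aw3 = 960·7232 + 848·6384 = 12356352; w3·w3 = 960·960 + 848·848 = 1640704
λ ≈ 12356352/1640704 = 7.53113

λ ≈ 7.53113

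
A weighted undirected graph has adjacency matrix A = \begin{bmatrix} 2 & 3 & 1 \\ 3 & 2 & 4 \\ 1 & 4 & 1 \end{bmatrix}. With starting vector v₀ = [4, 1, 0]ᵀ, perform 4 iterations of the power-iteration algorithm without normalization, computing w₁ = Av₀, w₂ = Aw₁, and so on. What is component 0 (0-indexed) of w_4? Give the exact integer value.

3621

w1 = Av₀ = (11, 14, 8)
w2 = Aw1 = (72, 93, 75)
w3 = Aw2 = (498, 702, 519)
w4 = Aw3 = (3621, 4974, 3825)
The requested component of w4 is 3621.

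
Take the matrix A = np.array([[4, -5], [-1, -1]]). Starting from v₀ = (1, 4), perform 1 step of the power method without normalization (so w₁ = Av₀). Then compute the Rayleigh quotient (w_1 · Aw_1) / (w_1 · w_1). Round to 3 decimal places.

1.847

w1 = Av₀ = (-16, -5)
Aw1 = (-39, 21)
w1·Aw1 = (-16)·(-39) + (-5)·21 = 519; w1·w1 = (-16)·(-16) + (-5)·(-5) = 281
λ ≈ 519/281 = 1.847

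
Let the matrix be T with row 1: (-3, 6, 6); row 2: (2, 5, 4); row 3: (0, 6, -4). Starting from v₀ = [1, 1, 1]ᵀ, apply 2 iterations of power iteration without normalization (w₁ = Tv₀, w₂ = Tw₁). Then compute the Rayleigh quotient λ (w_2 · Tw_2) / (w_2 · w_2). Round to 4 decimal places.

w1 = Tv₀ = (9, 11, 2)
w2 = Tw1 = (51, 81, 58)
Tw2 = (681, 739, 254)
w2·Tw2 = 51·681 + 81·739 + 58·254 = 109322; w2·w2 = 51·51 + 81·81 + 58·58 = 12526
λ ≈ 109322/12526 = 8.7276

λ ≈ 8.7276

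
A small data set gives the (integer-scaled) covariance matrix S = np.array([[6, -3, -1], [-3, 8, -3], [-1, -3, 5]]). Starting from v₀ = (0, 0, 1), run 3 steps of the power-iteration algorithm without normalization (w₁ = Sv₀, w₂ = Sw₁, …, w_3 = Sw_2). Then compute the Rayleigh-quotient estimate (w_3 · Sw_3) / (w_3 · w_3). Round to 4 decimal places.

w1 = Sv₀ = (6·0 + (-3)·0 + (-1)·1; (-3)·0 + 8·0 + (-3)·1; (-1)·0 + (-3)·0 + 5·1) = (-1, -3, 5)
w2 = Sw1 = (6·(-1) + (-3)·(-3) + (-1)·5; (-3)·(-1) + 8·(-3) + (-3)·5; (-1)·(-1) + (-3)·(-3) + 5·5) = (-2, -36, 35)
w3 = Sw2 = (61, -387, 285)
Sw3 = (1242, -4134, 2525)
w3·Sw3 = 61·1242 + (-387)·(-4134) + 285·2525 = 2395245; w3·w3 = 61·61 + (-387)·(-387) + 285·285 = 234715
λ ≈ 2395245/234715 = 10.2049

λ ≈ 10.2049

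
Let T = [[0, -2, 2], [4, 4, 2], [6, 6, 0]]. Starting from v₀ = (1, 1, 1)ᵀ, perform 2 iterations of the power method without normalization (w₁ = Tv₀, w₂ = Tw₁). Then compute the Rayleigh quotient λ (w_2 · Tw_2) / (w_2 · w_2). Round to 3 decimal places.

w1 = Tv₀ = (0, 10, 12)
w2 = Tw1 = (4, 64, 60)
Tw2 = (-8, 392, 408)
w2·Tw2 = 4·(-8) + 64·392 + 60·408 = 49536; w2·w2 = 4·4 + 64·64 + 60·60 = 7712
λ ≈ 49536/7712 = 6.423

6.423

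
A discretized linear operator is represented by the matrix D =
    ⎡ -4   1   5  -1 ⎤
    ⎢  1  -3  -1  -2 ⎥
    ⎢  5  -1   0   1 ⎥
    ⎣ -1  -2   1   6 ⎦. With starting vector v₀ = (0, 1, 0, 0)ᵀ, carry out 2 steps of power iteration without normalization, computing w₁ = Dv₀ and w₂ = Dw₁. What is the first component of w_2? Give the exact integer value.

w1 = Dv₀ = ((-4)·0 + 1·1 + 5·0 + (-1)·0; 1·0 + (-3)·1 + (-1)·0 + (-2)·0; 5·0 + (-1)·1 + 0·0 + 1·0; (-1)·0 + (-2)·1 + 1·0 + 6·0) = (1, -3, -1, -2)
w2 = Dw1 = ((-4)·1 + 1·(-3) + 5·(-1) + (-1)·(-2); 1·1 + (-3)·(-3) + (-1)·(-1) + (-2)·(-2); 5·1 + (-1)·(-3) + 0·(-1) + 1·(-2); (-1)·1 + (-2)·(-3) + 1·(-1) + 6·(-2)) = (-10, 15, 6, -8)
The requested component of w2 is -10.

-10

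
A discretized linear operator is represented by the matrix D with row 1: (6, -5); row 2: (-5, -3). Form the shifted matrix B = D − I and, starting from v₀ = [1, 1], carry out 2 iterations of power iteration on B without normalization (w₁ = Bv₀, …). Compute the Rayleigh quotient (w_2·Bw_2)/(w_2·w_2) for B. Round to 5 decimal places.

μ ≈ -3.39024

B = D − I has rows (5, -5); (-5, -4)
w1 = Bv₀ = (5·1 + (-5)·1; (-5)·1 + (-4)·1) = (0, -9)
w2 = Bw1 = (5·0 + (-5)·(-9); (-5)·0 + (-4)·(-9)) = (45, 36)
Bw2 = (45, -369)
w2·Bw2 = -11259; w2·w2 = 3321; μ ≈ -11259/3321 = -3.39024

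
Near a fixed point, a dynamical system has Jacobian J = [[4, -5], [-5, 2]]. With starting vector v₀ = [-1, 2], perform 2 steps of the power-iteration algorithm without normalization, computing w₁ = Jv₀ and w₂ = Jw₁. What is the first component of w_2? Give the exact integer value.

-101

w1 = Jv₀ = (-14, 9)
w2 = Jw1 = (-101, 88)
The requested component of w2 is -101.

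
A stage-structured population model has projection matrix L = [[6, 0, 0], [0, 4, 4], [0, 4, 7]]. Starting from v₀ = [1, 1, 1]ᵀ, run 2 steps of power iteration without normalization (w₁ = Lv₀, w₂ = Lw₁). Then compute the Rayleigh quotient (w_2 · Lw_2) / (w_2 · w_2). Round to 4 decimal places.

9.5140

w1 = Lv₀ = (6·1 + 0·1 + 0·1; 0·1 + 4·1 + 4·1; 0·1 + 4·1 + 7·1) = (6, 8, 11)
w2 = Lw1 = (6·6 + 0·8 + 0·11; 0·6 + 4·8 + 4·11; 0·6 + 4·8 + 7·11) = (36, 76, 109)
Lw2 = (216, 740, 1067)
w2·Lw2 = 36·216 + 76·740 + 109·1067 = 180319; w2·w2 = 36·36 + 76·76 + 109·109 = 18953
λ ≈ 180319/18953 = 9.5140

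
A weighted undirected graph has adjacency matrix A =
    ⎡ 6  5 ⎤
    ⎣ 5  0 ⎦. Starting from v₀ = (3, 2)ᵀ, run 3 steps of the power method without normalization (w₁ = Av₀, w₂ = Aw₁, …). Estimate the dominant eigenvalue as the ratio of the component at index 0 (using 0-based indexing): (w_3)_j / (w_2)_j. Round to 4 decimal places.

8.8807

w1 = Av₀ = (28, 15)
w2 = Aw1 = (243, 140)
w3 = Aw2 = (2158, 1215)
Ratio at component: 2158 / 243 = 8.8807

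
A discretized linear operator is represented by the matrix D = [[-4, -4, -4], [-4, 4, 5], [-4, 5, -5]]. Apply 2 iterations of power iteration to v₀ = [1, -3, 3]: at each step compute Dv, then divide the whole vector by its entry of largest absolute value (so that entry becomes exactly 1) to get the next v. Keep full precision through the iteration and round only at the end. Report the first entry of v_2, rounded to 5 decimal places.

Dv0 = (-4.000000, -1.000000, -34.000000); divide by -34.000000 → v1 = (0.117647, 0.029412, 1.000000)
Dv1 = (-4.588235, 4.647059, -5.323529); divide by -5.323529 → v2 = (0.861878, -0.872928, 1.000000)
Requested entry of v2: 156/181 = 0.86188

0.86188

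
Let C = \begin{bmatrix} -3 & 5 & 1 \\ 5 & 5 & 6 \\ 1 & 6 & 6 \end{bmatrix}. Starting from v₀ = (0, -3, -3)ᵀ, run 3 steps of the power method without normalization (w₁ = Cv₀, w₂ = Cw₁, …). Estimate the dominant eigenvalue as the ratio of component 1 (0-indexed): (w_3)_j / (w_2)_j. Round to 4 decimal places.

w1 = Cv₀ = ((-3)·0 + 5·(-3) + 1·(-3); 5·0 + 5·(-3) + 6·(-3); 1·0 + 6·(-3) + 6·(-3)) = (-18, -33, -36)
w2 = Cw1 = ((-3)·(-18) + 5·(-33) + 1·(-36); 5·(-18) + 5·(-33) + 6·(-36); 1·(-18) + 6·(-33) + 6·(-36)) = (-147, -471, -432)
w3 = Cw2 = (-2346, -5682, -5565)
Ratio at component: -5682 / -471 = 12.0637

λ ≈ 12.0637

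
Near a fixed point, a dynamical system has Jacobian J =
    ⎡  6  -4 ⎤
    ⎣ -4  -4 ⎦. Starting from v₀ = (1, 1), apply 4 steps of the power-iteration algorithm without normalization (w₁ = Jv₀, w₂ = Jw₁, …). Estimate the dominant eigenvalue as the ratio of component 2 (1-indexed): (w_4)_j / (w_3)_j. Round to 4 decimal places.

-1.5294

w1 = Jv₀ = (2, -8)
w2 = Jw1 = (44, 24)
w3 = Jw2 = (168, -272)
w4 = Jw3 = (2096, 416)
Ratio at component: 416 / -272 = -1.5294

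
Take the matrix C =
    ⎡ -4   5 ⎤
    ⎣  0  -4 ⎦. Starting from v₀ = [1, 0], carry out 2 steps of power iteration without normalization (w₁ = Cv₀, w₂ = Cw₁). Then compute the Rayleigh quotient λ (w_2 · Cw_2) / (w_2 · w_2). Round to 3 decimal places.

w1 = Cv₀ = (-4, 0)
w2 = Cw1 = (16, 0)
Cw2 = (-64, 0)
w2·Cw2 = 16·(-64) + 0·0 = -1024; w2·w2 = 16·16 + 0·0 = 256
λ ≈ -1024/256 = -4.000

-4.000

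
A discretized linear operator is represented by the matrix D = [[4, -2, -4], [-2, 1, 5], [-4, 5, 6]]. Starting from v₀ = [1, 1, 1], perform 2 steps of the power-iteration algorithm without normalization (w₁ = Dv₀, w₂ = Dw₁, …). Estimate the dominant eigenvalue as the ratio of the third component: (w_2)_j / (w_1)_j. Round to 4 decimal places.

10.0000

w1 = Dv₀ = (4·1 + (-2)·1 + (-4)·1; (-2)·1 + 1·1 + 5·1; (-4)·1 + 5·1 + 6·1) = (-2, 4, 7)
w2 = Dw1 = (4·(-2) + (-2)·4 + (-4)·7; (-2)·(-2) + 1·4 + 5·7; (-4)·(-2) + 5·4 + 6·7) = (-44, 43, 70)
Ratio at component: 70 / 7 = 10.0000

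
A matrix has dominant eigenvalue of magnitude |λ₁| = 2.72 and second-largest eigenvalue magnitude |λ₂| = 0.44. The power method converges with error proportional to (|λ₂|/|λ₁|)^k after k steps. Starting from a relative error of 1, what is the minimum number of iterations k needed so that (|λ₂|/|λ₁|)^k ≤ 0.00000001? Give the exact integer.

|λ₂/λ₁| = 0.44/2.72 = 0.16176
Need k ≥ ln(0.00000001) / ln(0.16176) = -18.4207 / -1.8216 ≈ 10.112
Smallest integer k satisfying the bound: 11

11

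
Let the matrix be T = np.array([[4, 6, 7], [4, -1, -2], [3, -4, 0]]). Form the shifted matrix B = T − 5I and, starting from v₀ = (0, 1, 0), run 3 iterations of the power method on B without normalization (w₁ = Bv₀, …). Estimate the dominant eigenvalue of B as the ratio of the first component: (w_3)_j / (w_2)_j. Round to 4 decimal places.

B = T − 5I has rows (-1, 6, 7); (4, -6, -2); (3, -4, -5)
w1 = Bv₀ = (6, -6, -4)
w2 = Bw1 = (-70, 68, 62)
w3 = Bw2 = (912, -812, -792)
Ratio: 912/-70 = -13.0286

-13.0286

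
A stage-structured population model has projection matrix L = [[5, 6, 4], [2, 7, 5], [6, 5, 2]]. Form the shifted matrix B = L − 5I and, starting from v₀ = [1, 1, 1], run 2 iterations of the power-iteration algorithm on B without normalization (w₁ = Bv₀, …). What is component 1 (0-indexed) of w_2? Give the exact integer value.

78

B = L − 5I has rows (0, 6, 4); (2, 2, 5); (6, 5, -3)
w1 = Bv₀ = (0·1 + 6·1 + 4·1; 2·1 + 2·1 + 5·1; 6·1 + 5·1 + (-3)·1) = (10, 9, 8)
w2 = Bw1 = (0·10 + 6·9 + 4·8; 2·10 + 2·9 + 5·8; 6·10 + 5·9 + (-3)·8) = (86, 78, 81)
Requested component of w2: 78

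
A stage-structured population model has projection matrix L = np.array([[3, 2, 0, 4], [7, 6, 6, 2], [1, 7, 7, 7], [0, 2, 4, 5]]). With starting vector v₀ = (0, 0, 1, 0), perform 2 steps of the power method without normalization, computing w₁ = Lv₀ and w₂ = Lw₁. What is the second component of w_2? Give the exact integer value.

86

w1 = Lv₀ = (0, 6, 7, 4)
w2 = Lw1 = (28, 86, 119, 60)
The requested component of w2 is 86.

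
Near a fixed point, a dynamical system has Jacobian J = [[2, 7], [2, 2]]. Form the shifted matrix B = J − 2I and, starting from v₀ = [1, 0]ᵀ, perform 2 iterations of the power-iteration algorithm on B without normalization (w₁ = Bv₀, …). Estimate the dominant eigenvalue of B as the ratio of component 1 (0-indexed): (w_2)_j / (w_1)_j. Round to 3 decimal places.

0.000

B = J − 2I has rows (0, 7); (2, 0)
w1 = Bv₀ = (0, 2)
w2 = Bw1 = (14, 0)
Ratio: 0/2 = 0.000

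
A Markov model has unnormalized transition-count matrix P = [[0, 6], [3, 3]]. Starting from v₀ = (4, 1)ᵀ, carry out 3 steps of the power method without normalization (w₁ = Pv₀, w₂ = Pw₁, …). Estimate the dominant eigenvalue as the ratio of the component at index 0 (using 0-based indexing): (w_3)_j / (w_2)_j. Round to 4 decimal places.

w1 = Pv₀ = (6, 15)
w2 = Pw1 = (90, 63)
w3 = Pw2 = (378, 459)
Ratio at component: 378 / 90 = 4.2000

λ ≈ 4.2000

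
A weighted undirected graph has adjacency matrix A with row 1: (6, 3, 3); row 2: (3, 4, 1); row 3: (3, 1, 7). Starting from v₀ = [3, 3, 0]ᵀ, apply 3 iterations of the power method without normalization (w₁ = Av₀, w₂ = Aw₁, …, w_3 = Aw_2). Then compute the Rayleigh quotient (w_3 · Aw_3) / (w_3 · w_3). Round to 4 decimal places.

λ ≈ 10.6620

w1 = Av₀ = (27, 21, 12)
w2 = Aw1 = (261, 177, 186)
w3 = Aw2 = (2655, 1677, 2262)
Aw3 = (27747, 16935, 25476)
w3·Aw3 = 2655·27747 + 1677·16935 + 2262·25476 = 159694992; w3·w3 = 2655·2655 + 1677·1677 + 2262·2262 = 14977998
λ ≈ 159694992/14977998 = 10.6620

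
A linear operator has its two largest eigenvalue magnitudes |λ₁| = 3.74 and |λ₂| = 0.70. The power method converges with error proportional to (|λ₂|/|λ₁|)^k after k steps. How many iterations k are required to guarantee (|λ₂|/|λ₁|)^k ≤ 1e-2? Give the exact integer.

3

|λ₂/λ₁| = 0.70/3.74 = 0.18717
Need k ≥ ln(1e-2) / ln(0.18717) = -4.6052 / -1.6758 ≈ 2.748
Smallest integer k satisfying the bound: 3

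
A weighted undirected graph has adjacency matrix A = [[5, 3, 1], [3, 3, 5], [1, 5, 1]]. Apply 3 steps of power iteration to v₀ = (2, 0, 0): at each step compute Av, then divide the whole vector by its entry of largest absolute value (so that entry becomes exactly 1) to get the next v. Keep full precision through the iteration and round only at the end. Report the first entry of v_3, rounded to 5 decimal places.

Av0 = (10.000000, 6.000000, 2.000000); divide by 10.000000 → v1 = (1.000000, 0.600000, 0.200000)
Av1 = (7.000000, 5.800000, 4.200000); divide by 7.000000 → v2 = (1.000000, 0.828571, 0.600000)
Av2 = (8.085714, 8.485714, 5.742857); divide by 8.485714 → v3 = (0.952862, 1.000000, 0.676768)
Requested entry of v3: 566/594 = 0.95286

0.95286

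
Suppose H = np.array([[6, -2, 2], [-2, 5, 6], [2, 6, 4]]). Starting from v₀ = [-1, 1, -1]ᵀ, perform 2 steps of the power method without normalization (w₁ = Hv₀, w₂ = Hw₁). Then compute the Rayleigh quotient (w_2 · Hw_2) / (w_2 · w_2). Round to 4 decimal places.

6.9550

w1 = Hv₀ = (-10, 1, 0)
w2 = Hw1 = (-62, 25, -14)
Hw2 = (-450, 165, -30)
w2·Hw2 = (-62)·(-450) + 25·165 + (-14)·(-30) = 32445; w2·w2 = (-62)·(-62) + 25·25 + (-14)·(-14) = 4665
λ ≈ 32445/4665 = 6.9550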